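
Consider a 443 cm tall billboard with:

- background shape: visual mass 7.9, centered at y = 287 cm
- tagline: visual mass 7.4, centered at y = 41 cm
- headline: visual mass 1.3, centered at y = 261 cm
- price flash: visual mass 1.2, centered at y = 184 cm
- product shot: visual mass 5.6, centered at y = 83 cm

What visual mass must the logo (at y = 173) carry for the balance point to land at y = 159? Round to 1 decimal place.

Fixed elements: Σw = 7.9 + 7.4 + 1.3 + 1.2 + 5.6 = 23.4, Σw·y = 7.9·287 + 7.4·41 + 1.3·261 + 1.2·184 + 5.6·83 = 3595.6.
Balance at y = 159 requires (3595.6 + w·173) / (23.4 + w) = 159.
So w = (159·23.4 − 3595.6)/(173 − 159) = 125.0/14 ≈ 8.93.

w ≈ 8.9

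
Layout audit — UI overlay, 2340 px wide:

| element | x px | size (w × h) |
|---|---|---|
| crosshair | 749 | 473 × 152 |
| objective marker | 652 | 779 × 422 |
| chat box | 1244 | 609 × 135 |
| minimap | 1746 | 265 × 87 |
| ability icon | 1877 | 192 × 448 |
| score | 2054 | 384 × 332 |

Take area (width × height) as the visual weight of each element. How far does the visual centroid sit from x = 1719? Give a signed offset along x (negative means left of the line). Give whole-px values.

≈ -560 px

Areas: crosshair 473·152 = 71896, objective marker 779·422 = 328738, chat box 609·135 = 82215, minimap 265·87 = 23055, ability icon 192·448 = 86016, score 384·332 = 127488. Total weight = 719408.
x-moment: 71896·749 + 328738·652 + 82215·1244 + 23055·1746 + 86016·1877 + 127488·2054 = 834029154; centroid 834029154/719408 ≈ 1159.33.
Offset from x = 1719: 1159.33 − 1719 ≈ -559.67.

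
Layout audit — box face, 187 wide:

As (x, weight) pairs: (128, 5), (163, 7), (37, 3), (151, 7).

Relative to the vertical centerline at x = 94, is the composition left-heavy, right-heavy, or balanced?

Total weight = 5 + 7 + 3 + 7 = 22.
x-moment: 5·128 + 7·163 + 3·37 + 7·151 = 2949; centroid 2949/22 ≈ 134.05.
134.0 lies right of the midline 94, so the layout is right-heavy.

right-heavy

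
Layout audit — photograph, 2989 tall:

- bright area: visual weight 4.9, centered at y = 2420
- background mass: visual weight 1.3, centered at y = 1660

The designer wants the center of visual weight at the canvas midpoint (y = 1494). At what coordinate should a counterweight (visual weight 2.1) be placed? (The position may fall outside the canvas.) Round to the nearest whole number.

After adding the counterweight, total weight = 4.9 + 1.3 + 2.1 = 8.3.
y: need Σw·y = 8.3·1494 = 12400.2. Existing = 4.9·2420 + 1.3·1660 = 14016.0. Remainder -1615.8 / 2.1 ≈ -769.43.

y ≈ -769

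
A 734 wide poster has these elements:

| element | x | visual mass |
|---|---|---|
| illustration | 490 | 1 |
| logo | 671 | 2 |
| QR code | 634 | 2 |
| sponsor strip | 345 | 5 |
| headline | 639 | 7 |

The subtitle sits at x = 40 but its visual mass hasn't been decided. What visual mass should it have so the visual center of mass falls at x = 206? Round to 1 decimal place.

w ≈ 34.9

Existing Σw = 17 (1 + 2 + 2 + 5 + 7); existing moment 1·490 + 2·671 + 2·634 + 5·345 + 7·639 = 9298.
For the centroid to hit 206: (9298 + w·40) / (17 + w) = 206.
So w = (206·17 − 9298)/(40 − 206) = -5796/-166 ≈ 34.92.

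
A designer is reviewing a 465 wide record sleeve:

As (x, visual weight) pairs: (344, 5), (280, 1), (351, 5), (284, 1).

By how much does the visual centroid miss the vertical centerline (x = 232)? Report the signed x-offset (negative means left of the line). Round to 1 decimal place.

≈ 104.6

Weights sum to 5 + 1 + 5 + 1 = 12.
x-moment: 5·344 + 1·280 + 5·351 + 1·284 = 4039; centroid 4039/12 ≈ 336.58.
Offset from x = 232: 336.58 − 232 ≈ 104.58.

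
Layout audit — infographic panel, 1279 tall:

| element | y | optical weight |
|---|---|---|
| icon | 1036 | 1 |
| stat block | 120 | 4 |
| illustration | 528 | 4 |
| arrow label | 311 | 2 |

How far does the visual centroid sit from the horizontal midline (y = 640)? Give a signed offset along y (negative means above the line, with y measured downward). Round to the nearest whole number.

Σw = 1 + 4 + 4 + 2 = 11.
Σw·y = 1·1036 + 4·120 + 4·528 + 2·311 = 4250, so ȳ = 4250/11 ≈ 386.36.
Against y = 640, that's 386.36 − 640 = -253.64.

≈ -254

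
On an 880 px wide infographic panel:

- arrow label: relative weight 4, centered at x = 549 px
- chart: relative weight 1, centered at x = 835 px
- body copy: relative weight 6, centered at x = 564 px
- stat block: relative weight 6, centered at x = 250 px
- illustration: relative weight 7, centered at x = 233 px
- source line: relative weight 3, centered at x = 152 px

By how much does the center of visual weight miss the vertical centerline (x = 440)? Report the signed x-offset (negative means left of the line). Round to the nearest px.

Weights sum to 4 + 1 + 6 + 6 + 7 + 3 = 27.
x-moment: 4·549 + 1·835 + 6·564 + 6·250 + 7·233 + 3·152 = 10002; centroid 10002/27 ≈ 370.44.
Against x = 440, that's 370.44 − 440 = -69.56.

≈ -70 px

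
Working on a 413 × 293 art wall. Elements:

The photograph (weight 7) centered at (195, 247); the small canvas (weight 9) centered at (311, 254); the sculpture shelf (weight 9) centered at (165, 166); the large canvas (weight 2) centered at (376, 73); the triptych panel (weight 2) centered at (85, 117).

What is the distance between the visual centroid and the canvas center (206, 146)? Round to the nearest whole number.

Weights sum to 7 + 9 + 9 + 2 + 2 = 29.
x: (7·195 + 9·311 + 9·165 + 2·376 + 2·85) / 29 = 6571 / 29 ≈ 226.59
y: (7·247 + 9·254 + 9·166 + 2·73 + 2·117) / 29 = 5889 / 29 ≈ 203.07
Offset from (206, 146): Δx ≈ 20.59, Δy ≈ 57.07; distance = √(Δx² + Δy²) ≈ 60.67.

≈ 61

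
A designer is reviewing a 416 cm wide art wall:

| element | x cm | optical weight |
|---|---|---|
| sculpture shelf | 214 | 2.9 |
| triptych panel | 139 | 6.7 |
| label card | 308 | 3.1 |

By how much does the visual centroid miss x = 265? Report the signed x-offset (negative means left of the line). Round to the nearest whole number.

≈ -68 cm

Weights sum to 2.9 + 6.7 + 3.1 = 12.7.
x: (2.9·214 + 6.7·139 + 3.1·308) / 12.7 = 2506.7 / 12.7 ≈ 197.38
Difference: 197.38 − 265 ≈ -67.62.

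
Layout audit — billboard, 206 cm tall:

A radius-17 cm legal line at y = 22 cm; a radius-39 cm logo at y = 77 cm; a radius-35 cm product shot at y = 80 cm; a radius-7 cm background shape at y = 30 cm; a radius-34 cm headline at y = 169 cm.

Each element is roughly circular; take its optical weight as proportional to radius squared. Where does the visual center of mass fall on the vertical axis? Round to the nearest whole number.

y ≈ 99

r² weights: legal line 17² = 289, logo 39² = 1521, product shot 35² = 1225, background shape 7² = 49, headline 34² = 1156. Total = 4240.
Σw·y = 289·22 + 1521·77 + 1225·80 + 49·30 + 1156·169 = 418309, so ȳ = 418309/4240 ≈ 98.66.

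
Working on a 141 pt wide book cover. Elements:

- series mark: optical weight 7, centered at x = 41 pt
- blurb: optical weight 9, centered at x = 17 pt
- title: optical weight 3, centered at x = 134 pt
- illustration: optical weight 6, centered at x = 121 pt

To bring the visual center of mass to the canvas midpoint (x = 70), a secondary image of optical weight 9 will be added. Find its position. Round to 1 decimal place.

With the secondary image, Σw becomes 7 + 9 + 3 + 6 + 9 = 34.
x: target moment 34×70 = 2380; current 7·41 + 9·17 + 3·134 + 6·121 = 1568; the secondary image supplies 812, so x = 812/9 ≈ 90.22.

x ≈ 90.2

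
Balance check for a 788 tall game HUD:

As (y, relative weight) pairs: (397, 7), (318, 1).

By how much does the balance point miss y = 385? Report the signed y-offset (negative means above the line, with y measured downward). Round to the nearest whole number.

≈ 2

Weights sum to 7 + 1 = 8.
Σw·y = 7·397 + 1·318 = 3097, so ȳ = 3097/8 ≈ 387.12.
Against y = 385, that's 387.12 − 385 = 2.12.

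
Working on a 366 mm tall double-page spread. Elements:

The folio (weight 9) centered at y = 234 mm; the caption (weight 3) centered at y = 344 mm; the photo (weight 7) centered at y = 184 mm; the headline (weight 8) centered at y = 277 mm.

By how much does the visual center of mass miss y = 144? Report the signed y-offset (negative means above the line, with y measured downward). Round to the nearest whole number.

Weights sum to 9 + 3 + 7 + 8 = 27.
y-moment: 9·234 + 3·344 + 7·184 + 8·277 = 6642; centroid 6642/27 ≈ 246.00.
Against y = 144, that's 246.00 − 144 = 102.00.

≈ 102 mm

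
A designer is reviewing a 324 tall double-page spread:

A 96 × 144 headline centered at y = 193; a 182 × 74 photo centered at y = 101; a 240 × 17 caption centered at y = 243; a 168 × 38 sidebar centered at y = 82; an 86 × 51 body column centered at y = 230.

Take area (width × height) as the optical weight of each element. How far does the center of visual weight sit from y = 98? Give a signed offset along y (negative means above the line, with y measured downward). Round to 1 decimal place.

Areas → weights: headline 96·144 = 13824, photo 182·74 = 13468, caption 240·17 = 4080, sidebar 168·38 = 6384, body column 86·51 = 4386; Σw = 42142.
Σw·y = 13824·193 + 13468·101 + 4080·243 + 6384·82 + 4386·230 = 6552008, so ȳ = 6552008/42142 ≈ 155.47.
Offset from y = 98: 155.47 − 98 ≈ 57.47.

≈ 57.5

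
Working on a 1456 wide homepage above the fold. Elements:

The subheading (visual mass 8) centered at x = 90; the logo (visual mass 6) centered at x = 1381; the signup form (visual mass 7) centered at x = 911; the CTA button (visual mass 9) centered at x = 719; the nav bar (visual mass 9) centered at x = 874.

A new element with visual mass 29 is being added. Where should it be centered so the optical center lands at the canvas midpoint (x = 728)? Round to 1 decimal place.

x ≈ 682.2

After adding the new element, total weight = 8 + 6 + 7 + 9 + 9 + 29 = 68.
x: need Σw·x = 68·728 = 49504. Existing = 8·90 + 6·1381 + 7·911 + 9·719 + 9·874 = 29720. Remainder 19784 / 29 ≈ 682.21.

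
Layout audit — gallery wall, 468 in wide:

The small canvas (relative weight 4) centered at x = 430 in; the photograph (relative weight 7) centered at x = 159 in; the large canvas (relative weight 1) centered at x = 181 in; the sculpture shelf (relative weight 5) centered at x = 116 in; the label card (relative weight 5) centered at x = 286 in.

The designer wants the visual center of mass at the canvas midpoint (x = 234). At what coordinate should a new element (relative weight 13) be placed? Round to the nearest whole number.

After adding the new element, total weight = 4 + 7 + 1 + 5 + 5 + 13 = 35.
x: need Σw·x = 35·234 = 8190. Existing = 4·430 + 7·159 + 1·181 + 5·116 + 5·286 = 5024. Remainder 3166 / 13 ≈ 243.54.

x ≈ 244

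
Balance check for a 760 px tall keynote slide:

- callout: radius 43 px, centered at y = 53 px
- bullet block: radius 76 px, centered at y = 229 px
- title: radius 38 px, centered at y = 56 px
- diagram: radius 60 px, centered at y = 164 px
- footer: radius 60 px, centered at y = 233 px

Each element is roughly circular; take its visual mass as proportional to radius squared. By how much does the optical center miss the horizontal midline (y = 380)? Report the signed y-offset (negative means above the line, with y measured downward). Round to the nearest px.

Weights ∝ r²: callout 43² = 1849, bullet block 76² = 5776, title 38² = 1444, diagram 60² = 3600, footer 60² = 3600; Σw = 16269.
y-moment: 1849·53 + 5776·229 + 1444·56 + 3600·164 + 3600·233 = 2930765; centroid 2930765/16269 ≈ 180.14.
Offset from y = 380: 180.14 − 380 ≈ -199.86.

≈ -200 px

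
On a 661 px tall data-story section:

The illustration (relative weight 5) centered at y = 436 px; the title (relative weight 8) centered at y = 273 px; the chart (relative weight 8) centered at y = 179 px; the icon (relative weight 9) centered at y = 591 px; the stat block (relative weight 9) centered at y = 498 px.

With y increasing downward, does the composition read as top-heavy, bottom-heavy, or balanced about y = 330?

bottom-heavy

Total weight = 5 + 8 + 8 + 9 + 9 = 39.
y-moment: 5·436 + 8·273 + 8·179 + 9·591 + 9·498 = 15597; centroid 15597/39 ≈ 399.92.
399.9 vs midline 330 → bottom-heavy.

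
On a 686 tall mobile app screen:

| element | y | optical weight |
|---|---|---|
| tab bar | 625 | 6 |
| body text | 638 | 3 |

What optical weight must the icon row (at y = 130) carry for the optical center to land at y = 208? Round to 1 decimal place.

Known weights sum to 6 + 3 = 9; their moment is 6·625 + 3·638 = 5664.
For the centroid to hit 208: (5664 + w·130) / (9 + w) = 208.
So w = (208·9 − 5664)/(130 − 208) = -3792/-78 ≈ 48.62.

w ≈ 48.6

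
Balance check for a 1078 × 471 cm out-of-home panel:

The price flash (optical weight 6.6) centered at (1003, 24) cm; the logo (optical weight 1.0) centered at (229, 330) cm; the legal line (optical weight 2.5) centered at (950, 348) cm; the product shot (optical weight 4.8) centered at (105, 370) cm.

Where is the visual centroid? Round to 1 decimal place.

Σw = 6.6 + 1.0 + 2.5 + 4.8 = 14.9.
x-moment: 6.6·1003 + 1.0·229 + 2.5·950 + 4.8·105 = 9727.8; centroid 9727.8/14.9 ≈ 652.87.
y-moment: 6.6·24 + 1.0·330 + 2.5·348 + 4.8·370 = 3134.4; centroid 3134.4/14.9 ≈ 210.36.

(652.9, 210.4)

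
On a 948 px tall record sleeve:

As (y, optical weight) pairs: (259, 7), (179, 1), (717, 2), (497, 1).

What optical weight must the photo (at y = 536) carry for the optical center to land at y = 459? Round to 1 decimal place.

Existing Σw = 11 (7 + 1 + 2 + 1); existing moment 7·259 + 1·179 + 2·717 + 1·497 = 3923.
For the centroid to hit 459: (3923 + w·536) / (11 + w) = 459.
So w = (459·11 − 3923)/(536 − 459) = 1126/77 ≈ 14.62.

w ≈ 14.6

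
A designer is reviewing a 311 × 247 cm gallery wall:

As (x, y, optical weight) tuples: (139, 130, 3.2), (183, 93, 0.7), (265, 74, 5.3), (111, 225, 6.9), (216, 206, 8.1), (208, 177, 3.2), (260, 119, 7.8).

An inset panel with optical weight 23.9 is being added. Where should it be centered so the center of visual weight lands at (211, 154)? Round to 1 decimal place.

(221.1, 147.0)

After adding the inset panel, total weight = 3.2 + 0.7 + 5.3 + 6.9 + 8.1 + 3.2 + 7.8 + 23.9 = 59.1.
x: need Σw·x = 59.1·211 = 12470.1. Existing = 3.2·139 + 0.7·183 + 5.3·265 + 6.9·111 + 8.1·216 + 3.2·208 + 7.8·260 = 7186.5. Remainder 5283.6 / 23.9 ≈ 221.07.
y: need Σw·y = 59.1·154 = 9101.4. Existing = 3.2·130 + 0.7·93 + 5.3·74 + 6.9·225 + 8.1·206 + 3.2·177 + 7.8·119 = 5589.0. Remainder 3512.4 / 23.9 ≈ 146.96.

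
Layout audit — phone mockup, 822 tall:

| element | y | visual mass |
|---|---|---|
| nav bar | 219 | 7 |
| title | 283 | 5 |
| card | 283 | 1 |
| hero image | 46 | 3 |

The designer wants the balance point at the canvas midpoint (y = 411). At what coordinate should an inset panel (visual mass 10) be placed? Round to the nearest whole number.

New total weight: (7 + 5 + 1 + 3) + 10 = 26.
y: need Σw·y = 26·411 = 10686. Existing = 7·219 + 5·283 + 1·283 + 3·46 = 3369. Remainder 7317 / 10 ≈ 731.70.

y ≈ 732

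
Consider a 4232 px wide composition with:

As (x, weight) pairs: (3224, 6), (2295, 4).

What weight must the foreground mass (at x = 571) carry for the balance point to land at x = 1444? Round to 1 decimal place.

w ≈ 16.1

Existing Σw = 10 (6 + 4); existing moment 6·3224 + 4·2295 = 28524.
For the centroid to hit 1444: (28524 + w·571) / (10 + w) = 1444.
Solving: w = (1444·10 − 28524) / (571 − 1444) = -14084 / -873 ≈ 16.13.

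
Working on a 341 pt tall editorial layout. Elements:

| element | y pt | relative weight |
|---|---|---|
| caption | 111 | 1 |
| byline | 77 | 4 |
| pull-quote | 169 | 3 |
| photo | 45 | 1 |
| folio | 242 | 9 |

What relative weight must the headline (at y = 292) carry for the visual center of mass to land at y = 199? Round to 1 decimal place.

w ≈ 4.7

Fixed elements: Σw = 1 + 4 + 3 + 1 + 9 = 18, Σw·y = 1·111 + 4·77 + 3·169 + 1·45 + 9·242 = 3149.
Set Σw·y/Σw = 199: (3149 + 292w) = 199·(18 + w).
Rearranging, w·(292 − 199) = 199·18 − 3149 = 433, so w ≈ 433/93 = 4.66.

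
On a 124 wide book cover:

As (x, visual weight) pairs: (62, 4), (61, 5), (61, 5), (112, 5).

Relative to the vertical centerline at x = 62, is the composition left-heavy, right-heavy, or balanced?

Σw = 4 + 5 + 5 + 5 = 19.
x: (4·62 + 5·61 + 5·61 + 5·112) / 19 = 1418 / 19 ≈ 74.63
74.6 vs midline 62 → right-heavy.

right-heavy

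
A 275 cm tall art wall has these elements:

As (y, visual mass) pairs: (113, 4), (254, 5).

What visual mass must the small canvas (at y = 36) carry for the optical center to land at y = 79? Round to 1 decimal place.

Known weights sum to 4 + 5 = 9; their moment is 4·113 + 5·254 = 1722.
For the centroid to hit 79: (1722 + w·36) / (9 + w) = 79.
Rearranging, w·(36 − 79) = 79·9 − 1722 = -1011, so w ≈ -1011/-43 = 23.51.

w ≈ 23.5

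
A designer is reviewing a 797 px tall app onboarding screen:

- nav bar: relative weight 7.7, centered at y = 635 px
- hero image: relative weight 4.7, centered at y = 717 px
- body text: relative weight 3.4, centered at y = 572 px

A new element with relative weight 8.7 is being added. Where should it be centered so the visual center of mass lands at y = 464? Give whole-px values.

y ≈ 134

After adding the new element, total weight = 7.7 + 4.7 + 3.4 + 8.7 = 24.5.
y: target moment 24.5×464 = 11368.0; current 7.7·635 + 4.7·717 + 3.4·572 = 10204.2; the new element supplies 1163.8, so y = 1163.8/8.7 ≈ 133.77.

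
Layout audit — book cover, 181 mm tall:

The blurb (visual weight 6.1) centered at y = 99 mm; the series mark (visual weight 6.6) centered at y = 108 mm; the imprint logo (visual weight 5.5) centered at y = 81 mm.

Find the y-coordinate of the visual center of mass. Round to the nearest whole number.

y ≈ 97

Total weight = 6.1 + 6.6 + 5.5 = 18.2.
y: (6.1·99 + 6.6·108 + 5.5·81) / 18.2 = 1762.2 / 18.2 ≈ 96.82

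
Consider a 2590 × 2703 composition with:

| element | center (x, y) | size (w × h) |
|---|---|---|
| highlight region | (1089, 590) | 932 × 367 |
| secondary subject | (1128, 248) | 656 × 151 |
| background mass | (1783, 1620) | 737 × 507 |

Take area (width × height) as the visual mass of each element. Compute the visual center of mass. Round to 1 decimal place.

(1412.0, 1020.8)

Taking area as weight: highlight region 932·367 = 342044, secondary subject 656·151 = 99056, background mass 737·507 = 373659. Sum 814759.
Σw·x = 342044·1089 + 99056·1128 + 373659·1783 = 1150455081, so x̄ = 1150455081/814759 ≈ 1412.02.
Σw·y = 342044·590 + 99056·248 + 373659·1620 = 831699428, so ȳ = 831699428/814759 ≈ 1020.79.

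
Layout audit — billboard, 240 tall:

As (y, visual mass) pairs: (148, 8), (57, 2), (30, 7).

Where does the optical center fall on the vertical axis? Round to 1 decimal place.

y ≈ 88.7

Total weight = 8 + 2 + 7 = 17.
Σw·y = 8·148 + 2·57 + 7·30 = 1508, so ȳ = 1508/17 ≈ 88.71.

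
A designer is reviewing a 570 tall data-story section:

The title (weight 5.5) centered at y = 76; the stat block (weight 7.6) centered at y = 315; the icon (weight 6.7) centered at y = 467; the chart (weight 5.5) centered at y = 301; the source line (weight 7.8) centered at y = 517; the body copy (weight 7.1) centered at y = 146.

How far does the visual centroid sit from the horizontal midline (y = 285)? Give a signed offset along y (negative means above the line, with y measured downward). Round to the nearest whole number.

≈ 30

Weights sum to 5.5 + 7.6 + 6.7 + 5.5 + 7.8 + 7.1 = 40.2.
Σw·y = 12665.6; ȳ = 12665.6/40.2 ≈ 315.06.
Offset from y = 285: 315.06 − 285 ≈ 30.06.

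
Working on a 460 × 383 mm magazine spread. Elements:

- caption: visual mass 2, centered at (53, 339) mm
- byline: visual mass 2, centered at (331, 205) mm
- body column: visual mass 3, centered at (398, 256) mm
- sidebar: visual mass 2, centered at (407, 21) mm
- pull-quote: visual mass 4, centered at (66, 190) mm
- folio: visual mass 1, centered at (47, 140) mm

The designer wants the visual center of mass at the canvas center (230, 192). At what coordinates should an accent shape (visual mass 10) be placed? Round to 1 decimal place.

(243.3, 181.0)

New total weight: (2 + 2 + 3 + 2 + 4 + 1) + 10 = 24.
Along x: (3087 + 10·x) / 24 = 230 (existing moment 2·53 + 2·331 + 3·398 + 2·407 + 4·66 + 1·47 = 3087) ⇒ x = (5520 − 3087) / 10 ≈ 243.30.
Along y: (2798 + 10·y) / 24 = 192 (existing moment 2·339 + 2·205 + 3·256 + 2·21 + 4·190 + 1·140 = 2798) ⇒ y = (4608 − 2798) / 10 ≈ 181.00.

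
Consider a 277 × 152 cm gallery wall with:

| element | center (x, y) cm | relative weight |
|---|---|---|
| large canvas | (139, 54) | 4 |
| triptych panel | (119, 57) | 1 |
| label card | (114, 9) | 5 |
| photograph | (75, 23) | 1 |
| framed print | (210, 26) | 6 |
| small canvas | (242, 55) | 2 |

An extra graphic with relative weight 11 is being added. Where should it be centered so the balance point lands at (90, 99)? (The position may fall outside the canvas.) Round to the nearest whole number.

With the extra graphic, Σw becomes 4 + 1 + 5 + 1 + 6 + 2 + 11 = 30.
x: target moment 30×90 = 2700; current 4·139 + 1·119 + 5·114 + 1·75 + 6·210 + 2·242 = 3064; the extra graphic supplies -364, so x = -364/11 ≈ -33.09.
y: target moment 30×99 = 2970; current 4·54 + 1·57 + 5·9 + 1·23 + 6·26 + 2·55 = 607; the extra graphic supplies 2363, so y = 2363/11 ≈ 214.82.

(-33, 215)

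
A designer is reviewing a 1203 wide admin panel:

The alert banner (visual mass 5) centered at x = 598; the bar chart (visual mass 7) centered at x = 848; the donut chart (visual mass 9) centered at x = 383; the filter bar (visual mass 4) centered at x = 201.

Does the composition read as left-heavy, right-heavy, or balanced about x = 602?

left-heavy

Σw = 5 + 7 + 9 + 4 = 25.
x: (5·598 + 7·848 + 9·383 + 4·201) / 25 = 13177 / 25 ≈ 527.08
527.1 vs midline 602 → left-heavy.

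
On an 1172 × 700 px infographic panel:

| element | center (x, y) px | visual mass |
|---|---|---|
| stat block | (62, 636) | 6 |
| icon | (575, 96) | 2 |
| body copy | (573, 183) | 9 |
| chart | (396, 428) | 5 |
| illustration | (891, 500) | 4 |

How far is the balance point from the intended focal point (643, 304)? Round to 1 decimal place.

Weights sum to 6 + 2 + 9 + 5 + 4 = 26.
x-moment: 6·62 + 2·575 + 9·573 + 5·396 + 4·891 = 12223; centroid 12223/26 ≈ 470.12.
y-moment: 6·636 + 2·96 + 9·183 + 5·428 + 4·500 = 9795; centroid 9795/26 ≈ 376.73.
Relative to (643, 304): Δ = (-172.88, 72.73); |Δ| = √(-172.88² + 72.73²) ≈ 187.56.

≈ 187.6 px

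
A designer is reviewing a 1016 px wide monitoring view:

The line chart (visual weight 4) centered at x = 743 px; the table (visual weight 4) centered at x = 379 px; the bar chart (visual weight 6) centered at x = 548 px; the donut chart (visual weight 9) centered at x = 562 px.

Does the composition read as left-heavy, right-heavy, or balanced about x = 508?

Σw = 4 + 4 + 6 + 9 = 23.
x-moment: 4·743 + 4·379 + 6·548 + 9·562 = 12834; centroid 12834/23 ≈ 558.00.
Since 558.0 is right of 508, the composition reads right-heavy.

right-heavy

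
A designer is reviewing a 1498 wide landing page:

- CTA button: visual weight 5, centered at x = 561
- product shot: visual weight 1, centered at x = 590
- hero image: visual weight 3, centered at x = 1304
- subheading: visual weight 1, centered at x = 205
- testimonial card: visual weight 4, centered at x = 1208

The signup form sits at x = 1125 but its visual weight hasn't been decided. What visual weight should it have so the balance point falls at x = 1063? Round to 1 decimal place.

Existing Σw = 14 (5 + 1 + 3 + 1 + 4); existing moment 5·561 + 1·590 + 3·1304 + 1·205 + 4·1208 = 12344.
Set Σw·x/Σw = 1063: (12344 + 1125w) = 1063·(14 + w).
So w = (1063·14 − 12344)/(1125 − 1063) = 2538/62 ≈ 40.94.

w ≈ 40.9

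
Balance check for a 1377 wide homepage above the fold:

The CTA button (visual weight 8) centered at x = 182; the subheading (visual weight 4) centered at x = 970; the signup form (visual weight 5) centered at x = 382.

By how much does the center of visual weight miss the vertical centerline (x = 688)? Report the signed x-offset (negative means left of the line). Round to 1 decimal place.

Weights sum to 8 + 4 + 5 = 17.
x-moment: 8·182 + 4·970 + 5·382 = 7246; centroid 7246/17 ≈ 426.24.
Against x = 688, that's 426.24 − 688 = -261.76.

≈ -261.8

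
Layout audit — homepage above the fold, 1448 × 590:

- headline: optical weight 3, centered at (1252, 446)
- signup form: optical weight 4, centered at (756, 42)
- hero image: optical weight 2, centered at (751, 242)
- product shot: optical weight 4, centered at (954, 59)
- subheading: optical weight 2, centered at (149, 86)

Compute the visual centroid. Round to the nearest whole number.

(826, 160)

Total weight = 3 + 4 + 2 + 4 + 2 = 15.
x: (3·1252 + 4·756 + 2·751 + 4·954 + 2·149) / 15 = 12396 / 15 ≈ 826.40
y: (3·446 + 4·42 + 2·242 + 4·59 + 2·86) / 15 = 2398 / 15 ≈ 159.87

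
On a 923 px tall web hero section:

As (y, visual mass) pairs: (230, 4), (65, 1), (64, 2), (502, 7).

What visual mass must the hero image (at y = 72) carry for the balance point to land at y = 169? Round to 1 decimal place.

Known weights sum to 4 + 1 + 2 + 7 = 14; their moment is 4·230 + 1·65 + 2·64 + 7·502 = 4627.
For the centroid to hit 169: (4627 + w·72) / (14 + w) = 169.
Solving: w = (169·14 − 4627) / (72 − 169) = -2261 / -97 ≈ 23.31.

w ≈ 23.3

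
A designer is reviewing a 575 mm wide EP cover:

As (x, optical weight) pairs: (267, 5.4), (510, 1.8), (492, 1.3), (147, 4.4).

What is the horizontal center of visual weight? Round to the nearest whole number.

x ≈ 283

Σw = 5.4 + 1.8 + 1.3 + 4.4 = 12.9.
x: (5.4·267 + 1.8·510 + 1.3·492 + 4.4·147) / 12.9 = 3646.2 / 12.9 ≈ 282.65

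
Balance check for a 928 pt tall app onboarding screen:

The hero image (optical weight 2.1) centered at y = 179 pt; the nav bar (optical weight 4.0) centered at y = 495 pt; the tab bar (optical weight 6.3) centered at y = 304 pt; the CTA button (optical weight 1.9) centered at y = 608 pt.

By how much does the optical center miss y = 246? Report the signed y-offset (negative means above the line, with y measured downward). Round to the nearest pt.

≈ 133 pt

Σw = 2.1 + 4.0 + 6.3 + 1.9 = 14.3.
Σw·y = 2.1·179 + 4.0·495 + 6.3·304 + 1.9·608 = 5426.3, so ȳ = 5426.3/14.3 ≈ 379.46.
Difference: 379.46 − 246 ≈ 133.46.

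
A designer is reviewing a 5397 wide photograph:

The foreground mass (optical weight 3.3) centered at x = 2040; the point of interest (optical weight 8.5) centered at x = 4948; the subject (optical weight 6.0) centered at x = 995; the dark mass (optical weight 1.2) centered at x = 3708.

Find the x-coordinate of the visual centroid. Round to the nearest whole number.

Weights sum to 3.3 + 8.5 + 6.0 + 1.2 = 19.0.
x: (3.3·2040 + 8.5·4948 + 6.0·995 + 1.2·3708) / 19.0 = 59209.6 / 19.0 ≈ 3116.29

x ≈ 3116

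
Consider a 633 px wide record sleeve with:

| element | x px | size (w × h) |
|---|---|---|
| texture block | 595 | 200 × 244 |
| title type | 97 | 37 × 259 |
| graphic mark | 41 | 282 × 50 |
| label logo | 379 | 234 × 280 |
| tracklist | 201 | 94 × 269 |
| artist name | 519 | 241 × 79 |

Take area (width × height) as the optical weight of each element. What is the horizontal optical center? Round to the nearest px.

x ≈ 386

Taking area as weight: texture block 200·244 = 48800, title type 37·259 = 9583, graphic mark 282·50 = 14100, label logo 234·280 = 65520, tracklist 94·269 = 25286, artist name 241·79 = 19039. Sum 182328.
x: moment 70339458 / weight 182328 ≈ 385.79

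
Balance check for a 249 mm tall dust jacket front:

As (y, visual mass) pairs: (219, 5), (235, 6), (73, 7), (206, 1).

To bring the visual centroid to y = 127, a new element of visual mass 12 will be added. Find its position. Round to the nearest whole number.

y ≈ 60

With the new element, Σw becomes 5 + 6 + 7 + 1 + 12 = 31.
Along y: (3222 + 12·y) / 31 = 127 (existing moment 5·219 + 6·235 + 7·73 + 1·206 = 3222) ⇒ y = (3937 − 3222) / 12 ≈ 59.58.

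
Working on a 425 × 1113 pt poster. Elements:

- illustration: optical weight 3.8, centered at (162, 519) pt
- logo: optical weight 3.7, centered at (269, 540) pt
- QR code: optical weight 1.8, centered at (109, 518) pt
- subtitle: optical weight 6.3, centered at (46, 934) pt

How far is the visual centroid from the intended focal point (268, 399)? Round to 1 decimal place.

Total weight = 3.8 + 3.7 + 1.8 + 6.3 = 15.6.
Σw·x = 3.8·162 + 3.7·269 + 1.8·109 + 6.3·46 = 2096.9, so x̄ = 2096.9/15.6 ≈ 134.42.
Σw·y = 3.8·519 + 3.7·540 + 1.8·518 + 6.3·934 = 10786.8, so ȳ = 10786.8/15.6 ≈ 691.46.
From (268, 399): dx = -133.58, dy = 292.46, so the distance is √(dx²+dy²) ≈ 321.52.

≈ 321.5 pt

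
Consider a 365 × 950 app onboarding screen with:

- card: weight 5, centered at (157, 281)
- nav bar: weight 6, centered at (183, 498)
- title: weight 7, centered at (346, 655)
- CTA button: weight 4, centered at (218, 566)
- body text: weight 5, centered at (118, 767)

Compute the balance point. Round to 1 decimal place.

(213.6, 558.4)

Total weight = 5 + 6 + 7 + 4 + 5 = 27.
Σw·x = 5·157 + 6·183 + 7·346 + 4·218 + 5·118 = 5767, so x̄ = 5767/27 ≈ 213.59.
Σw·y = 5·281 + 6·498 + 7·655 + 4·566 + 5·767 = 15077, so ȳ = 15077/27 ≈ 558.41.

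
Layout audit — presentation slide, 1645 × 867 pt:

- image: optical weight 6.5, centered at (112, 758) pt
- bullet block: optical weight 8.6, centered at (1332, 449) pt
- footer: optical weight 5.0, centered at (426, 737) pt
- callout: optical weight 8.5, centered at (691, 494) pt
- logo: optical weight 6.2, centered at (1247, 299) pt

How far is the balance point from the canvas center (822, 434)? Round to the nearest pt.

Σw = 6.5 + 8.6 + 5.0 + 8.5 + 6.2 = 34.8.
x-moment: 6.5·112 + 8.6·1332 + 5.0·426 + 8.5·691 + 6.2·1247 = 27918.1; centroid 27918.1/34.8 ≈ 802.24.
y-moment: 6.5·758 + 8.6·449 + 5.0·737 + 8.5·494 + 6.2·299 = 18526.2; centroid 18526.2/34.8 ≈ 532.36.
Offset from (822, 434): Δx ≈ -19.76, Δy ≈ 98.36; distance = √(Δx² + Δy²) ≈ 100.33.

≈ 100 pt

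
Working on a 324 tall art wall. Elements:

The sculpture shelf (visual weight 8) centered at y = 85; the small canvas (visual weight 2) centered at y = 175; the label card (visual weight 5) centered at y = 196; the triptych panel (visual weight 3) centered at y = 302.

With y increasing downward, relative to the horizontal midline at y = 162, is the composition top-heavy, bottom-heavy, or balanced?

Weights sum to 8 + 2 + 5 + 3 = 18.
Σw·y = 8·85 + 2·175 + 5·196 + 3·302 = 2916, so ȳ = 2916/18 ≈ 162.00.
The centroid 162.00 matches the midline at 162, so the layout is balanced.

balanced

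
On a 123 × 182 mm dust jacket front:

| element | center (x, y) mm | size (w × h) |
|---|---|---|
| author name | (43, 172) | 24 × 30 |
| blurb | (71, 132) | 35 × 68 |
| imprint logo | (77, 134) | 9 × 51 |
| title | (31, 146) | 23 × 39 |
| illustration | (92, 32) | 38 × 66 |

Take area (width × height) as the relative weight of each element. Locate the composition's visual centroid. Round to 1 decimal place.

Areas: author name 24·30 = 720, blurb 35·68 = 2380, imprint logo 9·51 = 459, title 23·39 = 897, illustration 38·66 = 2508. Total weight = 6964.
Σw·x = 720·43 + 2380·71 + 459·77 + 897·31 + 2508·92 = 493826, so x̄ = 493826/6964 ≈ 70.91.
Σw·y = 720·172 + 2380·132 + 459·134 + 897·146 + 2508·32 = 710724, so ȳ = 710724/6964 ≈ 102.06.

(70.9, 102.1)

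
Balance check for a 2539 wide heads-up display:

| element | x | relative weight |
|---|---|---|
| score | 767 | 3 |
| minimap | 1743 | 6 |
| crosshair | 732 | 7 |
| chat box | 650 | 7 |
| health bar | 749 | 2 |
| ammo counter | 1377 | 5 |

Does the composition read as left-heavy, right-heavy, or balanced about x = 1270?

left-heavy

Weights sum to 3 + 6 + 7 + 7 + 2 + 5 = 30.
x-moment: 3·767 + 6·1743 + 7·732 + 7·650 + 2·749 + 5·1377 = 30816; centroid 30816/30 ≈ 1027.20.
Since 1027.2 is left of 1270, the composition reads left-heavy.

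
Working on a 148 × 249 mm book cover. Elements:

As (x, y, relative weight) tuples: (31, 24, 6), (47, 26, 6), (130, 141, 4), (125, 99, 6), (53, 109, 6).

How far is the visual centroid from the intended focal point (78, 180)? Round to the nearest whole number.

≈ 105 mm

Σw = 6 + 6 + 4 + 6 + 6 = 28.
Σw·x = 6·31 + 6·47 + 4·130 + 6·125 + 6·53 = 2056, so x̄ = 2056/28 ≈ 73.43.
Σw·y = 6·24 + 6·26 + 4·141 + 6·99 + 6·109 = 2112, so ȳ = 2112/28 ≈ 75.43.
Offset from (78, 180): Δx ≈ -4.57, Δy ≈ -104.57; distance = √(Δx² + Δy²) ≈ 104.67.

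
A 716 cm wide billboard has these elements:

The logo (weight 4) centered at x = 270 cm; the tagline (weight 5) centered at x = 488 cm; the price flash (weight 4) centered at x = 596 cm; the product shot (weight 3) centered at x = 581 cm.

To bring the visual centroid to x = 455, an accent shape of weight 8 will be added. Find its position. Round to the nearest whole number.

x ≈ 409

New total weight: (4 + 5 + 4 + 3) + 8 = 24.
x: need Σw·x = 24·455 = 10920. Existing = 4·270 + 5·488 + 4·596 + 3·581 = 7647. Remainder 3273 / 8 ≈ 409.12.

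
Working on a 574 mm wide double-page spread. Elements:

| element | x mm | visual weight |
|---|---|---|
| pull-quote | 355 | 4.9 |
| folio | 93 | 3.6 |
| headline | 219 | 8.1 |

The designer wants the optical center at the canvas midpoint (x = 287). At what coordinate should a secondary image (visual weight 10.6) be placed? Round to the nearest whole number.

After adding the secondary image, total weight = 4.9 + 3.6 + 8.1 + 10.6 = 27.2.
Along x: (3848.2 + 10.6·x) / 27.2 = 287 (existing moment 4.9·355 + 3.6·93 + 8.1·219 = 3848.2) ⇒ x = (7806.4 − 3848.2) / 10.6 ≈ 373.42.

x ≈ 373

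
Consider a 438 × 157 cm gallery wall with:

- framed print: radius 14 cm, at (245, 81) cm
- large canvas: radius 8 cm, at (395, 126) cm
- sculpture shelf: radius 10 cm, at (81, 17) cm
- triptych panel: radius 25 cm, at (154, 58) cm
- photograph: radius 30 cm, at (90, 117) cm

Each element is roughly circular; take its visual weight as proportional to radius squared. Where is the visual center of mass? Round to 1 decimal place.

(137.2, 88.7)

r² weights: framed print 14² = 196, large canvas 8² = 64, sculpture shelf 10² = 100, triptych panel 25² = 625, photograph 30² = 900. Total = 1885.
Σw·x = 196·245 + 64·395 + 100·81 + 625·154 + 900·90 = 258650, so x̄ = 258650/1885 ≈ 137.21.
Σw·y = 196·81 + 64·126 + 100·17 + 625·58 + 900·117 = 167190, so ȳ = 167190/1885 ≈ 88.69.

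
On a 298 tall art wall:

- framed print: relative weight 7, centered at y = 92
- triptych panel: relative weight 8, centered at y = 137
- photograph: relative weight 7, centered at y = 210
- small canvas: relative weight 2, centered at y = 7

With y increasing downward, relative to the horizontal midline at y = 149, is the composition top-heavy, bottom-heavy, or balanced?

top-heavy

Σw = 7 + 8 + 7 + 2 = 24.
y: (7·92 + 8·137 + 7·210 + 2·7) / 24 = 3224 / 24 ≈ 134.33
134.3 vs midline 149 → top-heavy.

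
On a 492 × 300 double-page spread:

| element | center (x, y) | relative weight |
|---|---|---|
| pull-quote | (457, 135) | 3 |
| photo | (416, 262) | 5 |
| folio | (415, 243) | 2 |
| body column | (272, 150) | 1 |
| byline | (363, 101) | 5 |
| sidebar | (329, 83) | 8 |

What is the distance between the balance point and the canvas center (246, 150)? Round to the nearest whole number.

≈ 129

Weights sum to 3 + 5 + 2 + 1 + 5 + 8 = 24.
Σw·x = 9000; x̄ = 9000/24 ≈ 375.00.
y: moment 3520 / weight 24 ≈ 146.67
Relative to (246, 150): Δ = (129.00, -3.33); |Δ| = √(129.00² + -3.33²) ≈ 129.04.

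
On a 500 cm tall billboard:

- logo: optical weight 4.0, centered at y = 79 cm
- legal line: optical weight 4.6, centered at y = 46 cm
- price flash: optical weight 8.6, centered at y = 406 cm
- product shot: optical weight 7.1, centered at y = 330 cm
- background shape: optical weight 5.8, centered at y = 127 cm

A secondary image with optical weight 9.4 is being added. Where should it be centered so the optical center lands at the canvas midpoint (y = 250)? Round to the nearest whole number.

New total weight: (4.0 + 4.6 + 8.6 + 7.1 + 5.8) + 9.4 = 39.5.
y: need Σw·y = 39.5·250 = 9875.0. Existing = 4.0·79 + 4.6·46 + 8.6·406 + 7.1·330 + 5.8·127 = 7098.8. Remainder 2776.2 / 9.4 ≈ 295.34.

y ≈ 295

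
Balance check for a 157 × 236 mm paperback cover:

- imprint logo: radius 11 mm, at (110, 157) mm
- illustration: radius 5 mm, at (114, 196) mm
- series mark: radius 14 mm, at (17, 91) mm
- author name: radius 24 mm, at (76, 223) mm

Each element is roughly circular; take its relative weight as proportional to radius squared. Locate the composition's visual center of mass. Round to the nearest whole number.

Weights ∝ r²: imprint logo 11² = 121, illustration 5² = 25, series mark 14² = 196, author name 24² = 576; Σw = 918.
Σw·x = 121·110 + 25·114 + 196·17 + 576·76 = 63268, so x̄ = 63268/918 ≈ 68.92.
Σw·y = 121·157 + 25·196 + 196·91 + 576·223 = 170181, so ȳ = 170181/918 ≈ 185.38.

(69, 185)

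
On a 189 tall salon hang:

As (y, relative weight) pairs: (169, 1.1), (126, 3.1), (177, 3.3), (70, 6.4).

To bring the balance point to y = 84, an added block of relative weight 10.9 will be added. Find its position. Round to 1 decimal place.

y ≈ 43.5

New total weight: (1.1 + 3.1 + 3.3 + 6.4) + 10.9 = 24.8.
y: need Σw·y = 24.8·84 = 2083.2. Existing = 1.1·169 + 3.1·126 + 3.3·177 + 6.4·70 = 1608.6. Remainder 474.6 / 10.9 ≈ 43.54.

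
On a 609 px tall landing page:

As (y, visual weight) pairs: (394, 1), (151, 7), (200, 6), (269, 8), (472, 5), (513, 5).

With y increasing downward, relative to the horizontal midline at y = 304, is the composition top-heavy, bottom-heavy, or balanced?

Σw = 1 + 7 + 6 + 8 + 5 + 5 = 32.
Σw·y = 9728; ȳ = 9728/32 ≈ 304.00.
That equals the midline 304 — balanced.

balanced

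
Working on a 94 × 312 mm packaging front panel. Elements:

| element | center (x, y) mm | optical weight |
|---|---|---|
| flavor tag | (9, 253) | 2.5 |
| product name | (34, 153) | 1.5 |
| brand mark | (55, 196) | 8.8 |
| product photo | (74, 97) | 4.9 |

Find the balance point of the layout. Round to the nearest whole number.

Σw = 2.5 + 1.5 + 8.8 + 4.9 = 17.7.
Σw·x = 2.5·9 + 1.5·34 + 8.8·55 + 4.9·74 = 920.1, so x̄ = 920.1/17.7 ≈ 51.98.
Σw·y = 2.5·253 + 1.5·153 + 8.8·196 + 4.9·97 = 3062.1, so ȳ = 3062.1/17.7 ≈ 173.00.

(52, 173)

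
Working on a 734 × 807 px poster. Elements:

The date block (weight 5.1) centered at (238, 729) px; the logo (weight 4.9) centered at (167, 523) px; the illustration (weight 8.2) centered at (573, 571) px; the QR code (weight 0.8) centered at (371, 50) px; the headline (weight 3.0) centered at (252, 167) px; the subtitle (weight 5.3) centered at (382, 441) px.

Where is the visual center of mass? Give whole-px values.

Σw = 5.1 + 4.9 + 8.2 + 0.8 + 3.0 + 5.3 = 27.3.
Σw·x = 9808.1; x̄ = 9808.1/27.3 ≈ 359.27.
Σw·y = 13841.1; ȳ = 13841.1/27.3 ≈ 507.00.

(359, 507)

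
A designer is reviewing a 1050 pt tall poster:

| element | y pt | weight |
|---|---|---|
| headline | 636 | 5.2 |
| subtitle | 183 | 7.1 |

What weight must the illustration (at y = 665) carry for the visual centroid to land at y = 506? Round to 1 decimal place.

w ≈ 10.2

Fixed elements: Σw = 5.2 + 7.1 = 12.3, Σw·y = 5.2·636 + 7.1·183 = 4606.5.
Balance at y = 506 requires (4606.5 + w·665) / (12.3 + w) = 506.
Rearranging, w·(665 − 506) = 506·12.3 − 4606.5 = 1617.3, so w ≈ 1617.3/159 = 10.17.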